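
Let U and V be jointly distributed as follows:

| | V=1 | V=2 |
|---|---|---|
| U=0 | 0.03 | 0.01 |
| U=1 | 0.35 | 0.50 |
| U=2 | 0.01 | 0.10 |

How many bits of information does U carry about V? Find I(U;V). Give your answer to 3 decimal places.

Marginals: p(U) = (0.0400, 0.8500, 0.1100), p(V) = (0.3900, 0.6100).
I(U;V) = Σ p(x,y)·log₂[p(x,y)/(p(x)p(y))].
  (0,1): 0.03·log₂(1.9231) = 0.0283
  (0,2): 0.01·log₂(0.4098) = -0.0129
  (1,1): 0.35·log₂(1.0558) = 0.0274
  (1,2): 0.50·log₂(0.9643) = -0.0262
  (2,1): 0.01·log₂(0.2331) = -0.0210
  (2,2): 0.10·log₂(1.4903) = 0.0576
Sum = 0.053 bits.

0.053 bits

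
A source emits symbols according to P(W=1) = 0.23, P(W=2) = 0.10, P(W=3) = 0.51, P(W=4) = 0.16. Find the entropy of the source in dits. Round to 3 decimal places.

0.523 dits

H(W) = −Σ p·log₁₀ p.
  −(0.23)·log₁₀(0.23) = 0.1468
  −(0.10)·log₁₀(0.10) = 0.1000
  −(0.51)·log₁₀(0.51) = 0.1491
  −(0.16)·log₁₀(0.16) = 0.1273
Sum: 0.1468 + 0.1000 + 0.1491 + 0.1273 = 0.523 dits.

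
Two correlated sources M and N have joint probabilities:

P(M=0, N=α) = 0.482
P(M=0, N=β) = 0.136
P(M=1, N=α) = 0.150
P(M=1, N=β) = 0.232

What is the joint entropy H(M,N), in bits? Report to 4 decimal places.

1.7985 bits

H(M,N) = −Σ p(x,y)·log₂ p(x,y) over all 4 cells.
  cell (0,α): −0.482·log₂0.482 = 0.50750
  cell (0,β): −0.136·log₂0.136 = 0.39145
  cell (1,α): −0.150·log₂0.150 = 0.41054
  cell (1,β): −0.232·log₂0.232 = 0.48901
Sum = 1.7985 bits.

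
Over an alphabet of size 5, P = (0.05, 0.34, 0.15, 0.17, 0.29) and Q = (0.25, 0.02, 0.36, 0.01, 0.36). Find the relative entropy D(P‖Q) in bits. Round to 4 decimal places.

D(P‖Q) = Σ p·log₂(p/q).
  0.05·log₂(0.05/0.25) = -0.11610
  0.34·log₂(0.34/0.02) = 1.38974
  0.15·log₂(0.15/0.36) = -0.18946
  0.17·log₂(0.17/0.01) = 0.69487
  0.29·log₂(0.29/0.36) = -0.09046
D(P‖Q) = 1.6886 bits.

1.6886 bits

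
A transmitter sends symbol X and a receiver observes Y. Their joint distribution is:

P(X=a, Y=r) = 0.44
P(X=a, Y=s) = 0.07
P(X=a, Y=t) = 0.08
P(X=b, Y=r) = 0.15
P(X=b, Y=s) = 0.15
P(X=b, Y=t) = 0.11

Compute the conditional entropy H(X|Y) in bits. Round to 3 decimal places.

Marginals: p(X) = (0.5900, 0.4100), p(Y) = (0.5900, 0.2200, 0.1900).
H(X|Y) = Σ p(Y) · H(X|Y=·).
  Y=r: p=0.5900, H(X|Y=r) = 0.8179
  Y=s: p=0.2200, H(X|Y=s) = 0.9024
  Y=t: p=0.1900, H(X|Y=t) = 0.9819
Weighted sum = 0.868 bits.

0.868 bits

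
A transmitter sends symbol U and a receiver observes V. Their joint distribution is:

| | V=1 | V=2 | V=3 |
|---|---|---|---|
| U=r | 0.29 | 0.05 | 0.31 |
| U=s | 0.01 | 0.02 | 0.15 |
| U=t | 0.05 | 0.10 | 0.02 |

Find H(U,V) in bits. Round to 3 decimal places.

2.509 bits

H(U,V) = −Σ p(x,y)·log₂ p(x,y) over all 9 cells.
  cell (r,1): −0.29·log₂0.29 = 0.5179
  cell (r,2): −0.05·log₂0.05 = 0.2161
  cell (r,3): −0.31·log₂0.31 = 0.5238
  cell (s,1): −0.01·log₂0.01 = 0.0664
  cell (s,2): −0.02·log₂0.02 = 0.1129
  cell (s,3): −0.15·log₂0.15 = 0.4105
  cell (t,1): −0.05·log₂0.05 = 0.2161
  cell (t,2): −0.10·log₂0.10 = 0.3322
  cell (t,3): −0.02·log₂0.02 = 0.1129
Sum = 2.509 bits.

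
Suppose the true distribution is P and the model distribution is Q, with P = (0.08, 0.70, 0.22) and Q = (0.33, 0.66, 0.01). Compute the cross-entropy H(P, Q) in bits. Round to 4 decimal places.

H(P,Q) = −Σ p·log₂ q.
  −0.08·log₂(0.33) = 0.12796
  −0.70·log₂(0.66) = 0.41962
  −0.22·log₂(0.01) = 1.46165
H(P,Q) = 2.0092 bits.

2.0092 bits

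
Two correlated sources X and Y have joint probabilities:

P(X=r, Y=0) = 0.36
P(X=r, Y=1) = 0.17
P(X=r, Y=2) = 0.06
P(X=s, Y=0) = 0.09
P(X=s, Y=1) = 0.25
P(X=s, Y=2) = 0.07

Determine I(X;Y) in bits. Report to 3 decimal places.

0.113 bits

Marginals: p(X) = (0.5900, 0.4100), p(Y) = (0.4500, 0.4200, 0.1300).
I(X;Y) = H(X) + H(Y) − H(X,Y).
H(X) = 0.9765, H(Y) = 1.4267, H(X,Y) = 2.2899.
I(X;Y) = 0.9765 + 1.4267 − 2.2899 = 0.113 bits.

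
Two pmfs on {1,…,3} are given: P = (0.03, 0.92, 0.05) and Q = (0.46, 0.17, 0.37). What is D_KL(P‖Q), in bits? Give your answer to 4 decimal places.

D(P‖Q) = Σ p·log₂(p/q).
  0.03·log₂(0.03/0.46) = -0.11816
  0.92·log₂(0.92/0.17) = 2.24121
  0.05·log₂(0.05/0.37) = -0.14438
D(P‖Q) = 1.9787 bits.

1.9787 bits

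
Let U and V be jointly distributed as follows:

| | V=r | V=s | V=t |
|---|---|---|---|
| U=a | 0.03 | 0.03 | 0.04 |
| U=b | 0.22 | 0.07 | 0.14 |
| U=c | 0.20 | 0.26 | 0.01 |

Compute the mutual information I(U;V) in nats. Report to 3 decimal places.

0.139 nats

Marginals: p(U) = (0.1000, 0.4300, 0.4700), p(V) = (0.4500, 0.3600, 0.1900).
I(U;V) = Σ p(x,y)·ln[p(x,y)/(p(x)p(y))].
  (a,r): 0.03·ln(0.6667) = -0.0122
  (a,s): 0.03·ln(0.8333) = -0.0055
  (a,t): 0.04·ln(2.1053) = 0.0298
  (b,r): 0.22·ln(1.1370) = 0.0282
  (b,s): 0.07·ln(0.4522) = -0.0556
  (b,t): 0.14·ln(1.7136) = 0.0754
  (c,r): 0.20·ln(0.9456) = -0.0112
  (c,s): 0.26·ln(1.5366) = 0.1117
  (c,t): 0.01·ln(0.1120) = -0.0219
Sum = 0.139 nats.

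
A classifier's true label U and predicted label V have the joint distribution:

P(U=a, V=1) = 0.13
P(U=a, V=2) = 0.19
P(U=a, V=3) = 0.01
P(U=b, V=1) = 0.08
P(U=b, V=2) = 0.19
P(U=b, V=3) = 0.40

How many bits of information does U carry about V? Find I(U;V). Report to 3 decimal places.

Marginals: p(U) = (0.3300, 0.6700), p(V) = (0.2100, 0.3800, 0.4100).
I(U;V) = H(U) + H(V) − H(U,V).
H(U) = 0.9149, H(V) = 1.5307, H(U,V) = 2.1798.
I(U;V) = 0.9149 + 1.5307 − 2.1798 = 0.266 bits.

0.266 bits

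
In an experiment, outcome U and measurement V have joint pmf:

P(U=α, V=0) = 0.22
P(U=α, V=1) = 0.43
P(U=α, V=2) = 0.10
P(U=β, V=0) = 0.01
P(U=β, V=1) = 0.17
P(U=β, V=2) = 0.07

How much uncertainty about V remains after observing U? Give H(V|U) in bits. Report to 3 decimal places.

1.295 bits

Marginals: p(U) = (0.7500, 0.2500), p(V) = (0.2300, 0.6000, 0.1700).
H(V|U) = Σ p(U) · H(V|U=·).
  U=α: p=0.7500, H(V|U=α) = 1.3667
  U=β: p=0.2500, H(V|U=β) = 1.0783
Weighted sum = 1.295 bits.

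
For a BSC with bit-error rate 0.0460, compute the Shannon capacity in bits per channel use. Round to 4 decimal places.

Binary symmetric channel: C = 1 − h₂(ε) where h₂ is the binary entropy function.
h₂(0.0460) = −0.0460·log₂0.0460 − 0.9540·log₂0.9540 = 0.2692.
C = 1 − 0.2692 = 0.7308 bits per channel use.

0.7308 bits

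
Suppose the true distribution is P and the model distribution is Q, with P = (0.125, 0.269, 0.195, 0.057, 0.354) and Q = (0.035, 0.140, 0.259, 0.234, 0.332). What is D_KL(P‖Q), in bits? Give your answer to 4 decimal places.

0.3198 bits

D(P‖Q) = Σ p·log₂(p/q).
  0.125·log₂(0.125/0.035) = 0.22956
  0.269·log₂(0.269/0.140) = 0.25345
  0.195·log₂(0.195/0.259) = -0.07985
  0.057·log₂(0.057/0.234) = -0.11614
  0.354·log₂(0.354/0.332) = 0.03277
D(P‖Q) = 0.3198 bits.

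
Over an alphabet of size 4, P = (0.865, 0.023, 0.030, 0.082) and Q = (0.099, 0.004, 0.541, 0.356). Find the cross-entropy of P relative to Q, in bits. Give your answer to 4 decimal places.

3.2180 bits

H(P,Q) = −Σ p·log₂ q.
  −0.865·log₂(0.099) = 2.88601
  −0.023·log₂(0.004) = 0.18321
  −0.030·log₂(0.541) = 0.02659
  −0.082·log₂(0.356) = 0.12218
H(P,Q) = 3.2180 bits.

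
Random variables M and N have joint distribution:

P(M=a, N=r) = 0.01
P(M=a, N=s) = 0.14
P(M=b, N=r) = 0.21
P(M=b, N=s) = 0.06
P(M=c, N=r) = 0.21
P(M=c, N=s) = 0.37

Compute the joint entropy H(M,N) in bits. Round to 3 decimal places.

H(M,N) = −Σ p(x,y)·log₂ p(x,y) over all 6 cells.
  cell (a,r): −0.01·log₂0.01 = 0.0664
  cell (a,s): −0.14·log₂0.14 = 0.3971
  cell (b,r): −0.21·log₂0.21 = 0.4728
  cell (b,s): −0.06·log₂0.06 = 0.2435
  cell (c,r): −0.21·log₂0.21 = 0.4728
  cell (c,s): −0.37·log₂0.37 = 0.5307
Sum = 2.183 bits.

2.183 bits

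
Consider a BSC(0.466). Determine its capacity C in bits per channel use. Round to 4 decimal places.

Binary symmetric channel: C = 1 − h₂(ε) where h₂ is the binary entropy function.
h₂(0.466) = −0.466·log₂0.466 − 0.534·log₂0.534 = 0.9967.
C = 1 − 0.9967 = 0.0033 bits per channel use.

0.0033 bits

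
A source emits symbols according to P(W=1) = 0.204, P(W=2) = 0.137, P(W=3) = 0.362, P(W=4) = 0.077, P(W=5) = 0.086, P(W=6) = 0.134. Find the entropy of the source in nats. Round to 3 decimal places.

1.642 nats

H(W) = −Σ p·ln p.
  −(0.204)·ln(0.204) = 0.3243
  −(0.137)·ln(0.137) = 0.2723
  −(0.362)·ln(0.362) = 0.3678
  −(0.077)·ln(0.077) = 0.1974
  −(0.086)·ln(0.086) = 0.2110
  −(0.134)·ln(0.134) = 0.2693
Sum: 0.3243 + 0.2723 + 0.3678 + 0.1974 + 0.2110 + 0.2693 = 1.642 nats.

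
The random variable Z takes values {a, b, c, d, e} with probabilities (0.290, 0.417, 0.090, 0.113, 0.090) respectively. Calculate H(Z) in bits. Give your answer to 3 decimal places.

H(Z) = −Σ p·log₂ p.
  −(0.290)·log₂(0.290) = 0.5179
  −(0.417)·log₂(0.417) = 0.5262
  −(0.090)·log₂(0.090) = 0.3127
  −(0.113)·log₂(0.113) = 0.3555
  −(0.090)·log₂(0.090) = 0.3127
Sum: 0.5179 + 0.5262 + 0.3127 + 0.3555 + 0.3127 = 2.025 bits.

2.025 bits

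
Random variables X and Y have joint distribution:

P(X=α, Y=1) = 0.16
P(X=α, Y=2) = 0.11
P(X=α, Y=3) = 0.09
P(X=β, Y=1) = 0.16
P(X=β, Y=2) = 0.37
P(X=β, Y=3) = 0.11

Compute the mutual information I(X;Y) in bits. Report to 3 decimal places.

0.051 bits

Marginals: p(X) = (0.3600, 0.6400), p(Y) = (0.3200, 0.4800, 0.2000).
I(X;Y) = Σ p(x,y)·log₂[p(x,y)/(p(x)p(y))].
  (α,1): 0.16·log₂(1.3889) = 0.0758
  (α,2): 0.11·log₂(0.6366) = -0.0717
  (α,3): 0.09·log₂(1.2500) = 0.0290
  (β,1): 0.16·log₂(0.7812) = -0.0570
  (β,2): 0.37·log₂(1.2044) = 0.0993
  (β,3): 0.11·log₂(0.8594) = -0.0241
Sum = 0.051 bits.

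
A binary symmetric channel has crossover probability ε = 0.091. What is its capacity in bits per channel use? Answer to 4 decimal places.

0.5602 bits

Binary symmetric channel: C = 1 − h₂(ε) where h₂ is the binary entropy function.
h₂(0.091) = −0.091·log₂0.091 − 0.909·log₂0.909 = 0.4398.
C = 1 − 0.4398 = 0.5602 bits per channel use.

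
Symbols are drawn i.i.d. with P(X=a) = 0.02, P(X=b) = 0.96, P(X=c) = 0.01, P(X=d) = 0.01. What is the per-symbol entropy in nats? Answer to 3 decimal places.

H(X) = −Σ p·ln p.
  −(0.02)·ln(0.02) = 0.0782
  −(0.96)·ln(0.96) = 0.0392
  −(0.01)·ln(0.01) = 0.0461
  −(0.01)·ln(0.01) = 0.0461
Sum: 0.0782 + 0.0392 + 0.0461 + 0.0461 = 0.210 nats.

0.210 nats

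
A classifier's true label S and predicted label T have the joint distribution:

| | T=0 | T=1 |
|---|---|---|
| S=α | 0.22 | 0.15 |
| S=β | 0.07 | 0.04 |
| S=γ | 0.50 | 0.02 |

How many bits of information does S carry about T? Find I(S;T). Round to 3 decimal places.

0.155 bits

Marginals: p(S) = (0.3700, 0.1100, 0.5200), p(T) = (0.7900, 0.2100).
I(S;T) = H(S) + H(T) − H(S,T).
H(S) = 1.3716, H(T) = 0.7415, H(S,T) = 1.9583.
I(S;T) = 1.3716 + 0.7415 − 1.9583 = 0.155 bits.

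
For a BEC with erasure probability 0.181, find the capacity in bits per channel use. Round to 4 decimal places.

0.8190 bits

Binary erasure channel: capacity C = 1 − ε.
C = 1 − 0.181 = 0.8190 bits per channel use.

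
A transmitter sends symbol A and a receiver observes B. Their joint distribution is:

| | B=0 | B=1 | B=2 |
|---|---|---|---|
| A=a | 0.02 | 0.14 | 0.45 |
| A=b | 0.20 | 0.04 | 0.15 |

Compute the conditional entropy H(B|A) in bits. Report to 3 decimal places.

1.124 bits

Marginals: p(A) = (0.6100, 0.3900), p(B) = (0.2200, 0.1800, 0.6000).
H(B|A) = Σ p(A) · H(B|A=·).
  A=a: p=0.6100, H(B|A=a) = 0.9728
  A=b: p=0.3900, H(B|A=b) = 1.3613
Weighted sum = 1.124 bits.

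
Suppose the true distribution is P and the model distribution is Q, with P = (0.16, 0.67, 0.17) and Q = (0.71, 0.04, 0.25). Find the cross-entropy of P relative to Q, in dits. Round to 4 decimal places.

H(P,Q) = −Σ p·log₁₀ q.
  −0.16·log₁₀(0.71) = 0.02380
  −0.67·log₁₀(0.04) = 0.93662
  −0.17·log₁₀(0.25) = 0.10235
H(P,Q) = 1.0628 dits.

1.0628 dits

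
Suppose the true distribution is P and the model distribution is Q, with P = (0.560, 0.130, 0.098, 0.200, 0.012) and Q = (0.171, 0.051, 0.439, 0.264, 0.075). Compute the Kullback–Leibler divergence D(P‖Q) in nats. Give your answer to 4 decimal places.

0.5615 nats

D(P‖Q) = Σ p·ln(p/q).
  0.560·ln(0.560/0.171) = 0.66431
  0.130·ln(0.130/0.051) = 0.12164
  0.098·ln(0.098/0.439) = -0.14695
  0.200·ln(0.200/0.264) = -0.05553
  0.012·ln(0.012/0.075) = -0.02199
D(P‖Q) = 0.5615 nats.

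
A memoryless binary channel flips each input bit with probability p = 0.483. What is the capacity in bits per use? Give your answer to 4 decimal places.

0.0008 bits

Binary symmetric channel: C = 1 − h₂(ε) where h₂ is the binary entropy function.
h₂(0.483) = −0.483·log₂0.483 − 0.517·log₂0.517 = 0.9992.
C = 1 − 0.9992 = 0.0008 bits per channel use.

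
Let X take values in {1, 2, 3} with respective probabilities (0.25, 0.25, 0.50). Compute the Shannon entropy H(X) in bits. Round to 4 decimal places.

H(X) = −Σ p·log₂ p.
  −(0.25)·log₂(0.25) = 0.50000
  −(0.25)·log₂(0.25) = 0.50000
  −(0.50)·log₂(0.50) = 0.50000
Sum: 0.50000 + 0.50000 + 0.50000 = 1.5000 bits.

1.5000 bits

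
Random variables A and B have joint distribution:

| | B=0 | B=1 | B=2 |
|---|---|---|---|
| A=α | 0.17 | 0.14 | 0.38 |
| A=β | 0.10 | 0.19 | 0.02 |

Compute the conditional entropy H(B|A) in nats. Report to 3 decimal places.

Chain rule: H(B|A) = H(A,B) − H(A).
Marginals: p(A) = (0.6900, 0.3100), p(B) = (0.2700, 0.3300, 0.4000).
H(A,B) = 1.5682 nats; H(A) = 0.6191 nats.
H(B|A) = 1.5682 − 0.6191 = 0.949 nats.

0.949 nats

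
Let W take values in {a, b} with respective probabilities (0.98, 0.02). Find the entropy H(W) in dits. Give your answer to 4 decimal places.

0.0426 dits

H(W) = −Σ p·log₁₀ p.
  −(0.98)·log₁₀(0.98) = 0.00860
  −(0.02)·log₁₀(0.02) = 0.03398
Sum: 0.00860 + 0.03398 = 0.0426 dits.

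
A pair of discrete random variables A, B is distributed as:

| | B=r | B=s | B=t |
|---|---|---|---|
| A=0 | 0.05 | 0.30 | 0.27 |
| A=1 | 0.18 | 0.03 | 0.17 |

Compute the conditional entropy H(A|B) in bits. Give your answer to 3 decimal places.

0.742 bits

Marginals: p(A) = (0.6200, 0.3800), p(B) = (0.2300, 0.3300, 0.4400).
H(A|B) = Σ p(B) · H(A|B=·).
  B=r: p=0.2300, H(A|B=r) = 0.7554
  B=s: p=0.3300, H(A|B=s) = 0.4395
  B=t: p=0.4400, H(A|B=t) = 0.9624
Weighted sum = 0.742 bits.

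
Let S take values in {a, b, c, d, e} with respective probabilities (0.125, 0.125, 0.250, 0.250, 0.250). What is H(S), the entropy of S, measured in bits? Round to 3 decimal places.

2.250 bits

H(S) = −Σ p·log₂ p.
  −(0.125)·log₂(0.125) = 0.3750
  −(0.125)·log₂(0.125) = 0.3750
  −(0.250)·log₂(0.250) = 0.5000
  −(0.250)·log₂(0.250) = 0.5000
  −(0.250)·log₂(0.250) = 0.5000
Sum: 0.3750 + 0.3750 + 0.5000 + 0.5000 + 0.5000 = 2.250 bits.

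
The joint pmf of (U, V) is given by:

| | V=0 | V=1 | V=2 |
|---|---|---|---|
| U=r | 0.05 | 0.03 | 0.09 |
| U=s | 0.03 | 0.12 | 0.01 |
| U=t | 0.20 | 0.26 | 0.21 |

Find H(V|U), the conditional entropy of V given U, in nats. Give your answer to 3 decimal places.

Marginals: p(U) = (0.1700, 0.1600, 0.6700), p(V) = (0.2800, 0.4100, 0.3100).
H(V|U) = Σ p(U) · H(V|U=·).
  U=r: p=0.1700, H(V|U=r) = 1.0027
  U=s: p=0.1600, H(V|U=s) = 0.7029
  U=t: p=0.6700, H(V|U=t) = 1.0919
Weighted sum = 1.014 nats.

1.014 nats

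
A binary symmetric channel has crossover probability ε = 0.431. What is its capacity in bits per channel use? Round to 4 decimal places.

0.0138 bits

Binary symmetric channel: C = 1 − h₂(ε) where h₂ is the binary entropy function.
h₂(0.431) = −0.431·log₂0.431 − 0.569·log₂0.569 = 0.9862.
C = 1 − 0.9862 = 0.0138 bits per channel use.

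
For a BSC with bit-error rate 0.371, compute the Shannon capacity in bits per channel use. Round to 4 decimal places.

Binary symmetric channel: C = 1 − h₂(ε) where h₂ is the binary entropy function.
h₂(0.371) = −0.371·log₂0.371 − 0.629·log₂0.629 = 0.9514.
C = 1 − 0.9514 = 0.0486 bits per channel use.

0.0486 bits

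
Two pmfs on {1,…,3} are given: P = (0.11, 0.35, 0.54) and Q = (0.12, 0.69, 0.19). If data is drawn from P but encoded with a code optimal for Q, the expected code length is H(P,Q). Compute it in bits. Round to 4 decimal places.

1.8176 bits

H(P,Q) = −Σ p·log₂ q.
  −0.11·log₂(0.12) = 0.33648
  −0.35·log₂(0.69) = 0.18737
  −0.54·log₂(0.19) = 1.29380
H(P,Q) = 1.8176 bits.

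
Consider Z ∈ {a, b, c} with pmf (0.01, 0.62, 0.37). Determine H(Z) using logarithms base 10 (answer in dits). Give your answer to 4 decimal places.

H(Z) = −Σ p·log₁₀ p.
  −(0.01)·log₁₀(0.01) = 0.02000
  −(0.62)·log₁₀(0.62) = 0.12872
  −(0.37)·log₁₀(0.37) = 0.15977
Sum: 0.02000 + 0.12872 + 0.15977 = 0.3085 dits.

0.3085 dits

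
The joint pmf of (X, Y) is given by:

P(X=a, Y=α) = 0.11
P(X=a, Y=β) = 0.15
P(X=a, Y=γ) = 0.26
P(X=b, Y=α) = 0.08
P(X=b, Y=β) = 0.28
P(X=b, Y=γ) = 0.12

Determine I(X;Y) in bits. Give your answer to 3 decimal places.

Marginals: p(X) = (0.5200, 0.4800), p(Y) = (0.1900, 0.4300, 0.3800).
I(X;Y) = H(X) + H(Y) − H(X,Y).
H(X) = 0.9988, H(Y) = 1.5092, H(X,Y) = 2.4389.
I(X;Y) = 0.9988 + 1.5092 − 2.4389 = 0.069 bits.

0.069 bits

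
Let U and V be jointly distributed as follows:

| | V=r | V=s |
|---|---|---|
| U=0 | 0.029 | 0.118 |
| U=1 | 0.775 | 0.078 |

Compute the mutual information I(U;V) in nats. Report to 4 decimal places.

0.1609 nats

Marginals: p(U) = (0.1470, 0.8530), p(V) = (0.8040, 0.1960).
I(U;V) = H(U) + H(V) − H(U,V).
H(U) = 0.4175, H(V) = 0.4948, H(U,V) = 0.7514.
I(U;V) = 0.4175 + 0.4948 − 0.7514 = 0.1609 nats.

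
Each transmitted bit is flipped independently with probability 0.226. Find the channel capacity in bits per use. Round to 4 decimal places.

0.2290 bits

Binary symmetric channel: C = 1 − h₂(ε) where h₂ is the binary entropy function.
h₂(0.226) = −0.226·log₂0.226 − 0.774·log₂0.774 = 0.7710.
C = 1 − 0.7710 = 0.2290 bits per channel use.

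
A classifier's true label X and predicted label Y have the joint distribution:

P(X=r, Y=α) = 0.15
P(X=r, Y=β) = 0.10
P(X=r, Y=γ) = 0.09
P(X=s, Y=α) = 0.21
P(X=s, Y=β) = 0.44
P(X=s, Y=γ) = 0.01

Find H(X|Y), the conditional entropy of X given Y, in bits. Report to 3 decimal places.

0.773 bits

Marginals: p(X) = (0.3400, 0.6600), p(Y) = (0.3600, 0.5400, 0.1000).
H(X|Y) = Σ p(Y) · H(X|Y=·).
  Y=α: p=0.3600, H(X|Y=α) = 0.9799
  Y=β: p=0.5400, H(X|Y=β) = 0.6913
  Y=γ: p=0.1000, H(X|Y=γ) = 0.4690
Weighted sum = 0.773 bits.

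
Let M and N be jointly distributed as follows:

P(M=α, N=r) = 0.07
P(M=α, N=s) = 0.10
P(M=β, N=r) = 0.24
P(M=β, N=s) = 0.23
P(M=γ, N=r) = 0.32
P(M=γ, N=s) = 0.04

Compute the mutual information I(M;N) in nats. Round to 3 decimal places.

Marginals: p(M) = (0.1700, 0.4700, 0.3600), p(N) = (0.6300, 0.3700).
I(M;N) = H(M) + H(N) − H(M,N).
H(M) = 1.0239, H(N) = 0.6590, H(M,N) = 1.5903.
I(M;N) = 1.0239 + 0.6590 − 1.5903 = 0.093 nats.

0.093 nats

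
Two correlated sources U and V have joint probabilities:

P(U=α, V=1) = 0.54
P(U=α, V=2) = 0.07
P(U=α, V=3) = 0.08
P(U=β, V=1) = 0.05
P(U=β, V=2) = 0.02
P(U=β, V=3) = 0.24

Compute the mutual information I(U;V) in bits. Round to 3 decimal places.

0.318 bits

Marginals: p(U) = (0.6900, 0.3100), p(V) = (0.5900, 0.0900, 0.3200).
I(U;V) = H(U) + H(V) − H(U,V).
H(U) = 0.8932, H(V) = 1.2878, H(U,V) = 1.8632.
I(U;V) = 0.8932 + 1.2878 − 1.8632 = 0.318 bits.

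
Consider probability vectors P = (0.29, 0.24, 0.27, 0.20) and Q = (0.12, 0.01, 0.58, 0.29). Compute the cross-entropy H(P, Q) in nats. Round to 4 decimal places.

2.1148 nats

H(P,Q) = −Σ p·ln q.
  −0.29·ln(0.12) = 0.61488
  −0.24·ln(0.01) = 1.10524
  −0.27·ln(0.58) = 0.14708
  −0.20·ln(0.29) = 0.24757
H(P,Q) = 2.1148 nats.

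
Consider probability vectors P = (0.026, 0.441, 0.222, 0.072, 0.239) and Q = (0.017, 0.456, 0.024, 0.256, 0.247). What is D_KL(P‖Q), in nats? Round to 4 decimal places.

0.3910 nats

D(P‖Q) = Σ p·ln(p/q).
  0.026·ln(0.026/0.017) = 0.01105
  0.441·ln(0.441/0.456) = -0.01475
  0.222·ln(0.222/0.024) = 0.49387
  0.072·ln(0.072/0.256) = -0.09133
  0.239·ln(0.239/0.247) = -0.00787
D(P‖Q) = 0.3910 nats.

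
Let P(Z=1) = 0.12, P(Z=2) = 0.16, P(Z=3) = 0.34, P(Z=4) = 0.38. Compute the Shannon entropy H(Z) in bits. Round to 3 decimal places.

1.850 bits

H(Z) = −Σ p·log₂ p.
  −(0.12)·log₂(0.12) = 0.3671
  −(0.16)·log₂(0.16) = 0.4230
  −(0.34)·log₂(0.34) = 0.5292
  −(0.38)·log₂(0.38) = 0.5305
Sum: 0.3671 + 0.4230 + 0.5292 + 0.5305 = 1.850 bits.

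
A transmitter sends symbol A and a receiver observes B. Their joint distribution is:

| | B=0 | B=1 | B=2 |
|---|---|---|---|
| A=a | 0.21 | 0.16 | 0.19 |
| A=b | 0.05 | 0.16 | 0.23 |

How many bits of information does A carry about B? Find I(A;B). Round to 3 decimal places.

Marginals: p(A) = (0.5600, 0.4400), p(B) = (0.2600, 0.3200, 0.4200).
I(A;B) = Σ p(x,y)·log₂[p(x,y)/(p(x)p(y))].
  (a,0): 0.21·log₂(1.4423) = 0.1110
  (a,1): 0.16·log₂(0.8929) = -0.0262
  (a,2): 0.19·log₂(0.8078) = -0.0585
  (b,0): 0.05·log₂(0.4371) = -0.0597
  (b,1): 0.16·log₂(1.1364) = 0.0295
  (b,2): 0.23·log₂(1.2446) = 0.0726
Sum = 0.069 bits.

0.069 bits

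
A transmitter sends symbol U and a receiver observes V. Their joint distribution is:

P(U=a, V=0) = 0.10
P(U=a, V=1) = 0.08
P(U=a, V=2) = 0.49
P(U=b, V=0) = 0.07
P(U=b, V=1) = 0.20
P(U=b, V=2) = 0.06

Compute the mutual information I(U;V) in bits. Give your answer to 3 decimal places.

0.234 bits

Marginals: p(U) = (0.6700, 0.3300), p(V) = (0.1700, 0.2800, 0.5500).
I(U;V) = H(U) + H(V) − H(U,V).
H(U) = 0.9149, H(V) = 1.4232, H(U,V) = 2.1045.
I(U;V) = 0.9149 + 1.4232 − 2.1045 = 0.234 bits.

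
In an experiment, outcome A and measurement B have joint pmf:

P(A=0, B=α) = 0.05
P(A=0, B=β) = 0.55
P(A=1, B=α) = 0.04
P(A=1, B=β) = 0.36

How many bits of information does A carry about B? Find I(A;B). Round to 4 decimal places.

Marginals: p(A) = (0.6000, 0.4000), p(B) = (0.0900, 0.9100).
I(A;B) = Σ p(x,y)·log₂[p(x,y)/(p(x)p(y))].
  (0,α): 0.05·log₂(0.9259) = -0.00555
  (0,β): 0.55·log₂(1.0073) = 0.00579
  (1,α): 0.04·log₂(1.1111) = 0.00608
  (1,β): 0.36·log₂(0.9890) = -0.00574
Sum = 0.0006 bits.

0.0006 bits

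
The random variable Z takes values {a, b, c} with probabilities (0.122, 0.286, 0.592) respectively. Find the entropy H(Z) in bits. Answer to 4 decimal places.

H(Z) = −Σ p·log₂ p.
  −(0.122)·log₂(0.122) = 0.37028
  −(0.286)·log₂(0.286) = 0.51649
  −(0.592)·log₂(0.592) = 0.44775
Sum: 0.37028 + 0.51649 + 0.44775 = 1.3345 bits.

1.3345 bits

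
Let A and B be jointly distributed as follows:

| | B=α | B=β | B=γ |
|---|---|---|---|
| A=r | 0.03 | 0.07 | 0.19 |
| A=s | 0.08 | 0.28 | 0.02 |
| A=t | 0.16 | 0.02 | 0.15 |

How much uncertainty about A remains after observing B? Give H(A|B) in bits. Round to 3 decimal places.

1.169 bits

Chain rule: H(A|B) = H(A,B) − H(B).
Marginals: p(A) = (0.2900, 0.3800, 0.3300), p(B) = (0.2700, 0.3700, 0.3600).
H(A,B) = 2.7406 bits; H(B) = 1.5714 bits.
H(A|B) = 2.7406 − 1.5714 = 1.169 bits.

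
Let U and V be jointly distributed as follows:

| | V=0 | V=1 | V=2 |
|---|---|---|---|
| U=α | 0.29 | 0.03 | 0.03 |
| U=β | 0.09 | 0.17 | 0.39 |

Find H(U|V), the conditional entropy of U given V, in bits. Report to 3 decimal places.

0.578 bits

Marginals: p(U) = (0.3500, 0.6500), p(V) = (0.3800, 0.2000, 0.4200).
H(U|V) = Σ p(V) · H(U|V=·).
  V=0: p=0.3800, H(U|V=0) = 0.7897
  V=1: p=0.2000, H(U|V=1) = 0.6098
  V=2: p=0.4200, H(U|V=2) = 0.3712
Weighted sum = 0.578 bits.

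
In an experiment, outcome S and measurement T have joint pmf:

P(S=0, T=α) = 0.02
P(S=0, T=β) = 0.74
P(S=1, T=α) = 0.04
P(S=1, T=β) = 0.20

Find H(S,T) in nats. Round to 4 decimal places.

H(S,T) = −Σ p(x,y)·ln p(x,y) over all 4 cells.
  cell (0,α): −0.02·ln0.02 = 0.07824
  cell (0,β): −0.74·ln0.74 = 0.22282
  cell (1,α): −0.04·ln0.04 = 0.12876
  cell (1,β): −0.20·ln0.20 = 0.32189
Sum = 0.7517 nats.

0.7517 nats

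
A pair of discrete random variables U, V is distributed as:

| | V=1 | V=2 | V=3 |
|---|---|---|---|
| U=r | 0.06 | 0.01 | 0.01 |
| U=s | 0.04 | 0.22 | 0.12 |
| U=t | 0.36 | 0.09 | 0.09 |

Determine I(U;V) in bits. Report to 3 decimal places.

Marginals: p(U) = (0.0800, 0.3800, 0.5400), p(V) = (0.4600, 0.3200, 0.2200).
I(U;V) = Σ p(x,y)·log₂[p(x,y)/(p(x)p(y))].
  (r,1): 0.06·log₂(1.6304) = 0.0423
  (r,2): 0.01·log₂(0.3906) = -0.0136
  (r,3): 0.01·log₂(0.5682) = -0.0082
  (s,1): 0.04·log₂(0.2288) = -0.0851
  (s,2): 0.22·log₂(1.8092) = 0.1882
  (s,3): 0.12·log₂(1.4354) = 0.0626
  (t,1): 0.36·log₂(1.4493) = 0.1927
  (t,2): 0.09·log₂(0.5208) = -0.0847
  (t,3): 0.09·log₂(0.7576) = -0.0360
Sum = 0.258 bits.

0.258 bits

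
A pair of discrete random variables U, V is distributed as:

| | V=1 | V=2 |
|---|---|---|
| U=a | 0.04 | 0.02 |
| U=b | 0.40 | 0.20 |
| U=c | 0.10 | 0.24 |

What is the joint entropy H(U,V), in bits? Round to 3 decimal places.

H(U,V) = −Σ p(x,y)·log₂ p(x,y) over all 6 cells.
  cell (a,1): −0.04·log₂0.04 = 0.1858
  cell (a,2): −0.02·log₂0.02 = 0.1129
  cell (b,1): −0.40·log₂0.40 = 0.5288
  cell (b,2): −0.20·log₂0.20 = 0.4644
  cell (c,1): −0.10·log₂0.10 = 0.3322
  cell (c,2): −0.24·log₂0.24 = 0.4941
Sum = 2.118 bits.

2.118 bits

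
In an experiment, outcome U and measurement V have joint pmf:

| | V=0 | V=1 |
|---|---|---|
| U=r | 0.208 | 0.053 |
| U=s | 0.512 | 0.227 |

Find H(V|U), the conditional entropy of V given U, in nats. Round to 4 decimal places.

Marginals: p(U) = (0.2610, 0.7390), p(V) = (0.7200, 0.2800).
H(V|U) = Σ p(U) · H(V|U=·).
  U=r: p=0.2610, H(V|U=r) = 0.5046
  U=s: p=0.7390, H(V|U=s) = 0.6168
Weighted sum = 0.5875 nats.

0.5875 nats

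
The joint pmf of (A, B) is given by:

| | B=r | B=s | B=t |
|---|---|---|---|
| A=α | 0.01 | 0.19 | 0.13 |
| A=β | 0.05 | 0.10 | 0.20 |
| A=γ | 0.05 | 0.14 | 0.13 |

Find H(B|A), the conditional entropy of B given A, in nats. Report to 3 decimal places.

Chain rule: H(B|A) = H(A,B) − H(A).
Marginals: p(A) = (0.3300, 0.3500, 0.3200), p(B) = (0.1100, 0.4300, 0.4600).
H(A,B) = 2.0190 nats; H(A) = 1.0979 nats.
H(B|A) = 2.0190 − 1.0979 = 0.921 nats.

0.921 nats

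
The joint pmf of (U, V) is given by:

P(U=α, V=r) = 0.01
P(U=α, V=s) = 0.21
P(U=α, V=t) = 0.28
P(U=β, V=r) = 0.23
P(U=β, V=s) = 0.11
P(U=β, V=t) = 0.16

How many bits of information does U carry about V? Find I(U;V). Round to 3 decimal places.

0.227 bits

Marginals: p(U) = (0.5000, 0.5000), p(V) = (0.2400, 0.3200, 0.4400).
I(U;V) = Σ p(x,y)·log₂[p(x,y)/(p(x)p(y))].
  (α,r): 0.01·log₂(0.0833) = -0.0358
  (α,s): 0.21·log₂(1.3125) = 0.0824
  (α,t): 0.28·log₂(1.2727) = 0.0974
  (β,r): 0.23·log₂(1.9167) = 0.2159
  (β,s): 0.11·log₂(0.6875) = -0.0595
  (β,t): 0.16·log₂(0.7273) = -0.0735
Sum = 0.227 bits.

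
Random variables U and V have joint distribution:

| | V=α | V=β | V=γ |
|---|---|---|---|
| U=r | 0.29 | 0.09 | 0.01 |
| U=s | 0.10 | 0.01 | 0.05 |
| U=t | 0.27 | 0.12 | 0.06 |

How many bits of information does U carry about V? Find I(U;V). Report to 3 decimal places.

Marginals: p(U) = (0.3900, 0.1600, 0.4500), p(V) = (0.6600, 0.2200, 0.1200).
I(U;V) = H(U) + H(V) − H(U,V).
H(U) = 1.4712, H(V) = 1.2433, H(U,V) = 2.6323.
I(U;V) = 1.4712 + 1.2433 − 2.6323 = 0.082 bits.

0.082 bits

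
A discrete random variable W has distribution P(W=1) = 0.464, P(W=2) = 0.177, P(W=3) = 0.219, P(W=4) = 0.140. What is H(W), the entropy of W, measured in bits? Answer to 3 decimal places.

1.833 bits

H(W) = −Σ p·log₂ p.
  −(0.464)·log₂(0.464) = 0.5140
  −(0.177)·log₂(0.177) = 0.4422
  −(0.219)·log₂(0.219) = 0.4798
  −(0.140)·log₂(0.140) = 0.3971
Sum: 0.5140 + 0.4422 + 0.4798 + 0.3971 = 1.833 bits.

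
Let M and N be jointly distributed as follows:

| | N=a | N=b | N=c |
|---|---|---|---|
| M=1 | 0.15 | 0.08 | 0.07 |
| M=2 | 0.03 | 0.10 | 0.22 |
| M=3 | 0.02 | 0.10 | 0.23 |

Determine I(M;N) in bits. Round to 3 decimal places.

Marginals: p(M) = (0.3000, 0.3500, 0.3500), p(N) = (0.2000, 0.2800, 0.5200).
I(M;N) = H(M) + H(N) − H(M,N).
H(M) = 1.5813, H(N) = 1.4692, H(M,N) = 2.8679.
I(M;N) = 1.5813 + 1.4692 − 2.8679 = 0.183 bits.

0.183 bits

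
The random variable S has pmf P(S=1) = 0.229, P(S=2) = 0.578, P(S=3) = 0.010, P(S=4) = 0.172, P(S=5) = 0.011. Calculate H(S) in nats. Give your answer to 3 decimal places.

1.053 nats

H(S) = −Σ p·ln p.
  −(0.229)·ln(0.229) = 0.3376
  −(0.578)·ln(0.578) = 0.3168
  −(0.010)·ln(0.010) = 0.0461
  −(0.172)·ln(0.172) = 0.3028
  −(0.011)·ln(0.011) = 0.0496
Sum: 0.3376 + 0.3168 + 0.0461 + 0.3028 + 0.0496 = 1.053 nats.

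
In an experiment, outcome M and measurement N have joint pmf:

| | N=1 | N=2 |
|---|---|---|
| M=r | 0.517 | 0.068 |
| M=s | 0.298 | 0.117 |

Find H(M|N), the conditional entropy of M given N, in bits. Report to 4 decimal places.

Chain rule: H(M|N) = H(M,N) − H(N).
Marginals: p(M) = (0.5850, 0.4150), p(N) = (0.8150, 0.1850).
H(M,N) = 1.6384 bits; H(N) = 0.6909 bits.
H(M|N) = 1.6384 − 0.6909 = 0.9475 bits.

0.9475 bits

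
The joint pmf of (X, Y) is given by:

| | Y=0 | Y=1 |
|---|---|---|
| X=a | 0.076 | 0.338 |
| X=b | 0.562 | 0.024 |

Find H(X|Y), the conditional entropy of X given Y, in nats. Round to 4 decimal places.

Marginals: p(X) = (0.4140, 0.5860), p(Y) = (0.6380, 0.3620).
H(X|Y) = Σ p(Y) · H(X|Y=·).
  Y=0: p=0.6380, H(X|Y=0) = 0.3652
  Y=1: p=0.3620, H(X|Y=1) = 0.2440
Weighted sum = 0.3213 nats.

0.3213 nats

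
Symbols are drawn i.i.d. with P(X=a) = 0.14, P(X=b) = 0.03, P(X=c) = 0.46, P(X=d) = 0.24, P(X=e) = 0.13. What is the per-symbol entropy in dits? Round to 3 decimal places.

H(X) = −Σ p·log₁₀ p.
  −(0.14)·log₁₀(0.14) = 0.1195
  −(0.03)·log₁₀(0.03) = 0.0457
  −(0.46)·log₁₀(0.46) = 0.1551
  −(0.24)·log₁₀(0.24) = 0.1487
  −(0.13)·log₁₀(0.13) = 0.1152
Sum: 0.1195 + 0.0457 + 0.1551 + 0.1487 + 0.1152 = 0.584 dits.

0.584 dits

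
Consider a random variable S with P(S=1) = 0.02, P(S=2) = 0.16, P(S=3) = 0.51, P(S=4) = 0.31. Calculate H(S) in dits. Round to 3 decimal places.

H(S) = −Σ p·log₁₀ p.
  −(0.02)·log₁₀(0.02) = 0.0340
  −(0.16)·log₁₀(0.16) = 0.1273
  −(0.51)·log₁₀(0.51) = 0.1491
  −(0.31)·log₁₀(0.31) = 0.1577
Sum: 0.0340 + 0.1273 + 0.1491 + 0.1577 = 0.468 dits.

0.468 dits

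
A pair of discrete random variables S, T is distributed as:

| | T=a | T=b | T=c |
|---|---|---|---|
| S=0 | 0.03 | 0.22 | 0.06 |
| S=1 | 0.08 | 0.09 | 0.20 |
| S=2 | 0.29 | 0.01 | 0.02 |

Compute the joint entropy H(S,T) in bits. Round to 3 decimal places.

2.642 bits

H(S,T) = −Σ p(x,y)·log₂ p(x,y) over all 9 cells.
  cell (0,a): −0.03·log₂0.03 = 0.1518
  cell (0,b): −0.22·log₂0.22 = 0.4806
  cell (0,c): −0.06·log₂0.06 = 0.2435
  cell (1,a): −0.08·log₂0.08 = 0.2915
  cell (1,b): −0.09·log₂0.09 = 0.3127
  cell (1,c): −0.20·log₂0.20 = 0.4644
  cell (2,a): −0.29·log₂0.29 = 0.5179
  cell (2,b): −0.01·log₂0.01 = 0.0664
  cell (2,c): −0.02·log₂0.02 = 0.1129
Sum = 2.642 bits.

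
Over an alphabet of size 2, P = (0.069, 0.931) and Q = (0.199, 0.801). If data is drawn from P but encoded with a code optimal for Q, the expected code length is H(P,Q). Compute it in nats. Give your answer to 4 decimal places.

H(P,Q) = −Σ p·ln q.
  −0.069·ln(0.199) = 0.11140
  −0.931·ln(0.801) = 0.20658
H(P,Q) = 0.3180 nats.

0.3180 nats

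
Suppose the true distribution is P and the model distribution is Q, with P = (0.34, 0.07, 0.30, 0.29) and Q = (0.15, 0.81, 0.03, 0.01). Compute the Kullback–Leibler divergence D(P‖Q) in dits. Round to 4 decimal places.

D(P‖Q) = Σ p·log₁₀(p/q).
  0.34·log₁₀(0.34/0.15) = 0.12083
  0.07·log₁₀(0.07/0.81) = -0.07444
  0.30·log₁₀(0.30/0.03) = 0.30000
  0.29·log₁₀(0.29/0.01) = 0.42410
D(P‖Q) = 0.7705 dits.

0.7705 dits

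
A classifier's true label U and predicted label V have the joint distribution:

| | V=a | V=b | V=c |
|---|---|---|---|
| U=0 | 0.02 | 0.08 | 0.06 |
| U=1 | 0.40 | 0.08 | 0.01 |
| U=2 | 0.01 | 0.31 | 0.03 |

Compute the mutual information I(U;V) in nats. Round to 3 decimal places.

Marginals: p(U) = (0.1600, 0.4900, 0.3500), p(V) = (0.4300, 0.4700, 0.1000).
I(U;V) = H(U) + H(V) − H(U,V).
H(U) = 1.0102, H(V) = 0.9480, H(U,V) = 1.5780.
I(U;V) = 1.0102 + 0.9480 − 1.5780 = 0.380 nats.

0.380 nats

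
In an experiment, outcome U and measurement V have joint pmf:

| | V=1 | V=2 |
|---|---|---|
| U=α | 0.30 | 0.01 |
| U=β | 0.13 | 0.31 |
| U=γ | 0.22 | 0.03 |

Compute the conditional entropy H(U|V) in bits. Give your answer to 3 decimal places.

1.192 bits

Chain rule: H(U|V) = H(U,V) − H(V).
Marginals: p(U) = (0.3100, 0.4400, 0.2500), p(V) = (0.6500, 0.3500).
H(U,V) = 2.1263 bits; H(V) = 0.9341 bits.
H(U|V) = 2.1263 − 0.9341 = 1.192 bits.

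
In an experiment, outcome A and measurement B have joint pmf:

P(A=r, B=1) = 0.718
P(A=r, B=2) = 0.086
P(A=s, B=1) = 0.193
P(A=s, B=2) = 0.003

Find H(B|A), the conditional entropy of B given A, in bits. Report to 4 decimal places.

Chain rule: H(B|A) = H(A,B) − H(A).
Marginals: p(A) = (0.8040, 0.1960), p(B) = (0.9110, 0.0890).
H(A,B) = 1.1308 bits; H(A) = 0.7139 bits.
H(B|A) = 1.1308 − 0.7139 = 0.4169 bits.

0.4169 bits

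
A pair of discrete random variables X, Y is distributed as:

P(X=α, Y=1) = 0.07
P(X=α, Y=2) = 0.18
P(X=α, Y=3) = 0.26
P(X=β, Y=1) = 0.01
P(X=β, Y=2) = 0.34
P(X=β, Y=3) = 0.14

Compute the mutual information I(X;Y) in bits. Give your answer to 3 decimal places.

0.099 bits

Marginals: p(X) = (0.5100, 0.4900), p(Y) = (0.0800, 0.5200, 0.4000).
I(X;Y) = H(X) + H(Y) − H(X,Y).
H(X) = 0.9997, H(Y) = 1.3109, H(X,Y) = 2.2119.
I(X;Y) = 0.9997 + 1.3109 − 2.2119 = 0.099 bits.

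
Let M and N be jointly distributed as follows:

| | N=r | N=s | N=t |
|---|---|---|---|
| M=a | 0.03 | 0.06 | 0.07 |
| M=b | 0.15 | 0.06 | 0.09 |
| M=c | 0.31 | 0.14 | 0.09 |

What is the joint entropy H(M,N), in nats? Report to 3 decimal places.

H(M,N) = −Σ p(x,y)·ln p(x,y) over all 9 cells.
  cell (a,r): −0.03·ln0.03 = 0.1052
  cell (a,s): −0.06·ln0.06 = 0.1688
  cell (a,t): −0.07·ln0.07 = 0.1861
  cell (b,r): −0.15·ln0.15 = 0.2846
  cell (b,s): −0.06·ln0.06 = 0.1688
  cell (b,t): −0.09·ln0.09 = 0.2167
  cell (c,r): −0.31·ln0.31 = 0.3631
  cell (c,s): −0.14·ln0.14 = 0.2753
  cell (c,t): −0.09·ln0.09 = 0.2167
Sum = 1.985 nats.

1.985 nats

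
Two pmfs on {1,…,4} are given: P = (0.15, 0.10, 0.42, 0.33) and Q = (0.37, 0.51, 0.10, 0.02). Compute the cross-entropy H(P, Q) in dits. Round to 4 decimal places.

H(P,Q) = −Σ p·log₁₀ q.
  −0.15·log₁₀(0.37) = 0.06477
  −0.10·log₁₀(0.51) = 0.02924
  −0.42·log₁₀(0.10) = 0.42000
  −0.33·log₁₀(0.02) = 0.56066
H(P,Q) = 1.0747 dits.

1.0747 dits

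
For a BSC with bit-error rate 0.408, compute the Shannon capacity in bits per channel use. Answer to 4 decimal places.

0.0246 bits

Binary symmetric channel: C = 1 − h₂(ε) where h₂ is the binary entropy function.
h₂(0.408) = −0.408·log₂0.408 − 0.592·log₂0.592 = 0.9754.
C = 1 − 0.9754 = 0.0246 bits per channel use.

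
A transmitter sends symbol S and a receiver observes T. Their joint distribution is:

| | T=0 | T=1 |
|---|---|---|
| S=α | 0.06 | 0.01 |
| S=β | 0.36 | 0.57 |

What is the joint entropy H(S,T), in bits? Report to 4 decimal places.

1.3028 bits

H(S,T) = −Σ p(x,y)·log₂ p(x,y) over all 4 cells.
  cell (α,0): −0.06·log₂0.06 = 0.24353
  cell (α,1): −0.01·log₂0.01 = 0.06644
  cell (β,0): −0.36·log₂0.36 = 0.53062
  cell (β,1): −0.57·log₂0.57 = 0.46225
Sum = 1.3028 bits.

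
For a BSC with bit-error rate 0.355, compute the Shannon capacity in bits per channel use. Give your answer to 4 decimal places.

Binary symmetric channel: C = 1 − h₂(ε) where h₂ is the binary entropy function.
h₂(0.355) = −0.355·log₂0.355 − 0.645·log₂0.645 = 0.9385.
C = 1 − 0.9385 = 0.0615 bits per channel use.

0.0615 bits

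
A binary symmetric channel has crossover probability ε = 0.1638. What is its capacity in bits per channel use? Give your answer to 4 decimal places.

Binary symmetric channel: C = 1 − h₂(ε) where h₂ is the binary entropy function.
h₂(0.1638) = −0.1638·log₂0.1638 − 0.8362·log₂0.8362 = 0.6433.
C = 1 − 0.6433 = 0.3567 bits per channel use.

0.3567 bits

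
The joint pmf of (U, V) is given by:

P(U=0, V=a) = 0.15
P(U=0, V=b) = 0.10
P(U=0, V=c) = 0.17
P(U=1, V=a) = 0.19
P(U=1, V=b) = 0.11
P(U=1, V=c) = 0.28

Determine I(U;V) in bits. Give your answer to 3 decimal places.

Marginals: p(U) = (0.4200, 0.5800), p(V) = (0.3400, 0.2100, 0.4500).
I(U;V) = H(U) + H(V) − H(U,V).
H(U) = 0.9815, H(V) = 1.5204, H(U,V) = 2.4971.
I(U;V) = 0.9815 + 1.5204 − 2.4971 = 0.005 bits.

0.005 bits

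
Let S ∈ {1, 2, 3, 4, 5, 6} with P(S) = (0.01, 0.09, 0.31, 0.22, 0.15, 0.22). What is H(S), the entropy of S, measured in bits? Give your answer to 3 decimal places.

H(S) = −Σ p·log₂ p.
  −(0.01)·log₂(0.01) = 0.0664
  −(0.09)·log₂(0.09) = 0.3127
  −(0.31)·log₂(0.31) = 0.5238
  −(0.22)·log₂(0.22) = 0.4806
  −(0.15)·log₂(0.15) = 0.4105
  −(0.22)·log₂(0.22) = 0.4806
Sum: 0.0664 + 0.3127 + 0.5238 + 0.4806 + 0.4105 + 0.4806 = 2.275 bits.

2.275 bits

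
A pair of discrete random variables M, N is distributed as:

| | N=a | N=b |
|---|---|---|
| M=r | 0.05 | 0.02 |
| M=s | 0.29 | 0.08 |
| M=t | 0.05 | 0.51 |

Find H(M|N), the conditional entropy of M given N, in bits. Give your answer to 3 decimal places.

Marginals: p(M) = (0.0700, 0.3700, 0.5600), p(N) = (0.3900, 0.6100).
H(M|N) = Σ p(N) · H(M|N=·).
  N=a: p=0.3900, H(M|N=a) = 1.0777
  N=b: p=0.6100, H(M|N=b) = 0.7620
Weighted sum = 0.885 bits.

0.885 bits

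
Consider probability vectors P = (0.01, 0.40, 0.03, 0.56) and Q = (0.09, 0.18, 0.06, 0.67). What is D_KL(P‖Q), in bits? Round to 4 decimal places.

D(P‖Q) = Σ p·log₂(p/q).
  0.01·log₂(0.01/0.09) = -0.03170
  0.40·log₂(0.40/0.18) = 0.46080
  0.03·log₂(0.03/0.06) = -0.03000
  0.56·log₂(0.56/0.67) = -0.14489
D(P‖Q) = 0.2542 bits.

0.2542 bits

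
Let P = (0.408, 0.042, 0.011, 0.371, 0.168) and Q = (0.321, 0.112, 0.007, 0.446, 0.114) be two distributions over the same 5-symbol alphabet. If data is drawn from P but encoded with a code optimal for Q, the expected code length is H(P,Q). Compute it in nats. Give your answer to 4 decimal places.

1.2745 nats

H(P,Q) = −Σ p·ln q.
  −0.408·ln(0.321) = 0.46362
  −0.042·ln(0.112) = 0.09195
  −0.011·ln(0.007) = 0.05458
  −0.371·ln(0.446) = 0.29956
  −0.168·ln(0.114) = 0.36482
H(P,Q) = 1.2745 nats.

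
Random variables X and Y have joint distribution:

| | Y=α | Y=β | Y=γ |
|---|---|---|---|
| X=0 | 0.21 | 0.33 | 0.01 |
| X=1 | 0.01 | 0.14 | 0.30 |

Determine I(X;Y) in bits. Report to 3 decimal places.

0.457 bits

Marginals: p(X) = (0.5500, 0.4500), p(Y) = (0.2200, 0.4700, 0.3100).
I(X;Y) = Σ p(x,y)·log₂[p(x,y)/(p(x)p(y))].
  (0,α): 0.21·log₂(1.7355) = 0.1670
  (0,β): 0.33·log₂(1.2766) = 0.1163
  (0,γ): 0.01·log₂(0.0587) = -0.0409
  (1,α): 0.01·log₂(0.1010) = -0.0331
  (1,β): 0.14·log₂(0.6619) = -0.0833
  (1,γ): 0.30·log₂(2.1505) = 0.3314
Sum = 0.457 bits.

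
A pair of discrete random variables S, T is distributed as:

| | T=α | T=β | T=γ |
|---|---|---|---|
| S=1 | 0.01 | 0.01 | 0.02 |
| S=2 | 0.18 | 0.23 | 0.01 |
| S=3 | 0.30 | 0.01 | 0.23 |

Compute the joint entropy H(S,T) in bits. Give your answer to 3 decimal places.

H(S,T) = −Σ p(x,y)·log₂ p(x,y) over all 9 cells.
  cell (1,α): −0.01·log₂0.01 = 0.0664
  cell (1,β): −0.01·log₂0.01 = 0.0664
  cell (1,γ): −0.02·log₂0.02 = 0.1129
  cell (2,α): −0.18·log₂0.18 = 0.4453
  cell (2,β): −0.23·log₂0.23 = 0.4877
  cell (2,γ): −0.01·log₂0.01 = 0.0664
  cell (3,α): −0.30·log₂0.30 = 0.5211
  cell (3,β): −0.01·log₂0.01 = 0.0664
  cell (3,γ): −0.23·log₂0.23 = 0.4877
Sum = 2.320 bits.

2.320 bits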